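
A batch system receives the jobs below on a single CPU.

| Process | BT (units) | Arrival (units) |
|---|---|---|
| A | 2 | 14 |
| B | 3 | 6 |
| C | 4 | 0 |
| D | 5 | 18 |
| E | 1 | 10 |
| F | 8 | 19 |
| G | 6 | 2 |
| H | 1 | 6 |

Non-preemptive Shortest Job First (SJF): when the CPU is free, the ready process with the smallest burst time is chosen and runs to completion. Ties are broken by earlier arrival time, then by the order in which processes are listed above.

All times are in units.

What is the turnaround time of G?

Timeline: | C 0-4 | G 4-10 | H 10-11 | E 11-12 | B 12-15 | A 15-17 | idle 17-18 | D 18-23 | F 23-31 |
Completion: A=17  B=15  C=4  D=23  E=12  F=31  G=10  H=11
Turnaround(G) = completion − arrival = 10 − 2 = 8

8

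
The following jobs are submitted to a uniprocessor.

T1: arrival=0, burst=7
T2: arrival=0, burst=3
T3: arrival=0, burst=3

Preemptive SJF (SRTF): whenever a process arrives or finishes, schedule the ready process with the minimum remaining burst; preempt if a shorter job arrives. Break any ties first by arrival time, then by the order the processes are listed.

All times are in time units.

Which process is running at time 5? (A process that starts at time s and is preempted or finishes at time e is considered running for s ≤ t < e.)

T3

Gantt: | T2 0-3 | T3 3-6 | T1 6-13 |
Completion: T1=13  T2=3  T3=6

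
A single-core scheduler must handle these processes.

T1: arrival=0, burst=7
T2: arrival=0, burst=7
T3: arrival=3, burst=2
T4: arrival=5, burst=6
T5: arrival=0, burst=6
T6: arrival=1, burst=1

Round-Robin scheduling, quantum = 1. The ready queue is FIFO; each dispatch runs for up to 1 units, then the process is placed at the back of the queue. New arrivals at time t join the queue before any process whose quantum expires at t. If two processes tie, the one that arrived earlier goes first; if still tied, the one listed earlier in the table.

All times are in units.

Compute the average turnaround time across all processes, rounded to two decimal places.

19.33

Schedule: | T1 0-1 | T2 1-2 | T5 2-3 | T6 3-4 | T1 4-5 | T2 5-6 | T3 6-7 | T5 7-8 | T4 8-9 | T1 9-10 | T2 10-11 | T3 11-12 | T5 12-13 | T4 13-14 | T1 14-15 | T2 15-16 | T5 16-17 | T4 17-18 | T1 18-19 | T2 19-20 | T5 20-21 | T4 21-22 | T1 22-23 | T2 23-24 | T5 24-25 | T4 25-26 | T1 26-27 | T2 27-28 | T4 28-29 |
Completion: T1=27  T2=28  T3=12  T4=29  T5=25  T6=4
Turnaround (C−A): T1=27  T2=28  T3=9  T4=24  T5=25  T6=3
Turnaround times: T1=27, T2=28, T3=9, T4=24, T5=25, T6=3
Average turnaround = (27+28+9+24+25+3) / 6 = 116/6 = 19.33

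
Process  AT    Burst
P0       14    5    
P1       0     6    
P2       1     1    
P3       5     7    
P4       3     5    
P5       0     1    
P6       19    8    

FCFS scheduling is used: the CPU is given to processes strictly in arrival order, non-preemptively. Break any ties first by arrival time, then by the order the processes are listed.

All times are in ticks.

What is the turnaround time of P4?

10

Schedule: | P1 0-6 | P5 6-7 | P2 7-8 | P4 8-13 | P3 13-20 | P0 20-25 | P6 25-33 |
Completion: P0=25  P1=6  P2=8  P3=20  P4=13  P5=7  P6=33
Turnaround (C−A): P0=11  P1=6  P2=7  P3=15  P4=10  P5=7  P6=14
Turnaround(P4) = completion − arrival = 13 − 3 = 10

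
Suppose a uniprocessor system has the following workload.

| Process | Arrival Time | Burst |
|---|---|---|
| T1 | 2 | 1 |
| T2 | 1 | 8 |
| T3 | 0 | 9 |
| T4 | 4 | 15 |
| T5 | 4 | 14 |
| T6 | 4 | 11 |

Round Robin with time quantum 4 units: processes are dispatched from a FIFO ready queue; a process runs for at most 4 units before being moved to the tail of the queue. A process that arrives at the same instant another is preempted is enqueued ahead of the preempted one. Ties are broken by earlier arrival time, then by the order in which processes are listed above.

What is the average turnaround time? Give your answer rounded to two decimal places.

38.67

Gantt: | T3 0-4 | T2 4-8 | T1 8-9 | T4 9-13 | T5 13-17 | T6 17-21 | T3 21-25 | T2 25-29 | T4 29-33 | T5 33-37 | T6 37-41 | T3 41-42 | T4 42-46 | T5 46-50 | T6 50-53 | T4 53-56 | T5 56-58 |
Completion: T1=9  T2=29  T3=42  T4=56  T5=58  T6=53
Turnaround (C−A): T1=7  T2=28  T3=42  T4=52  T5=54  T6=49
Turnaround times: T1=7, T2=28, T3=42, T4=52, T5=54, T6=49
Average turnaround = (7+28+42+52+54+49) / 6 = 232/6 = 38.67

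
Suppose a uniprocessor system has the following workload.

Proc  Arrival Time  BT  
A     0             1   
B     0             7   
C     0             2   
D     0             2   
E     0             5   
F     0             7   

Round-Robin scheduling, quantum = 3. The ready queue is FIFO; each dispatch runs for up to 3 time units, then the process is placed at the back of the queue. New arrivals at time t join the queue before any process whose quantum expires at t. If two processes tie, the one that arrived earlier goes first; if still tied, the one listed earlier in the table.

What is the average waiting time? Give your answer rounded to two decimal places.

Gantt: | A 0-1 | B 1-4 | C 4-6 | D 6-8 | E 8-11 | F 11-14 | B 14-17 | E 17-19 | F 19-22 | B 22-23 | F 23-24 |
Completion: A=1  B=23  C=6  D=8  E=19  F=24
Waiting times: A=0, B=16, C=4, D=6, E=14, F=17
Average waiting = (0+16+4+6+14+17) / 6 = 57/6 = 9.50

9.50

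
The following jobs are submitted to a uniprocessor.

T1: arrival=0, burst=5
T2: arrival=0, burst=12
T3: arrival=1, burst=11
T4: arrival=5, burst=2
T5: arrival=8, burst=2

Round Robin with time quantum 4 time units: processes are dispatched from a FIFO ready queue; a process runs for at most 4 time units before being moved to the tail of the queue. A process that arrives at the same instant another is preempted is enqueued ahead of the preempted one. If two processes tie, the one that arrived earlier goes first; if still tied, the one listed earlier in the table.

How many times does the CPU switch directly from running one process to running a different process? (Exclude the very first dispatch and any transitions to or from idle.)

Gantt: | T1 0-4 | T2 4-8 | T3 8-12 | T1 12-13 | T4 13-15 | T5 15-17 | T2 17-21 | T3 21-25 | T2 25-29 | T3 29-32 |
Completion: T1=13  T2=29  T3=32  T4=15  T5=17
Turnaround (C−A): T1=13  T2=29  T3=31  T4=10  T5=9

9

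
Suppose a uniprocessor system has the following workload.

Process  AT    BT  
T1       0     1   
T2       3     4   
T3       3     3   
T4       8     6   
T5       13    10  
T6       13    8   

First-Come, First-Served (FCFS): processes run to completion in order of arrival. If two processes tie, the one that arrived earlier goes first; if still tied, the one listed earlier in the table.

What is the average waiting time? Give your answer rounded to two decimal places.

3.67

Schedule: | T1 0-1 | idle 1-3 | T2 3-7 | T3 7-10 | T4 10-16 | T5 16-26 | T6 26-34 |
Completion: T1=1  T2=7  T3=10  T4=16  T5=26  T6=34
Waiting times: T1=0, T2=0, T3=4, T4=2, T5=3, T6=13
Average waiting = (0+0+4+2+3+13) / 6 = 22/6 = 3.67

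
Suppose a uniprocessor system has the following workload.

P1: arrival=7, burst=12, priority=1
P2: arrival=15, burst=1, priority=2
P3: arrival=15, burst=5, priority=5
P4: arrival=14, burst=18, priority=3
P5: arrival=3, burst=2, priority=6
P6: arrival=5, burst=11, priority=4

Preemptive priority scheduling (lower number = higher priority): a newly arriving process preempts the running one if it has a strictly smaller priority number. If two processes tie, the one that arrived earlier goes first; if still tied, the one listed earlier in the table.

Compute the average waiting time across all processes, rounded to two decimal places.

12.17

Timeline: | idle 0-3 | P5 3-5 | P6 5-7 | P1 7-19 | P2 19-20 | P4 20-38 | P6 38-47 | P3 47-52 |
Completion: P1=19  P2=20  P3=52  P4=38  P5=5  P6=47
Turnaround (C−A): P1=12  P2=5  P3=37  P4=24  P5=2  P6=42
Waiting times: P1=0, P2=4, P3=32, P4=6, P5=0, P6=31
Average waiting = (0+4+32+6+0+31) / 6 = 73/6 = 12.17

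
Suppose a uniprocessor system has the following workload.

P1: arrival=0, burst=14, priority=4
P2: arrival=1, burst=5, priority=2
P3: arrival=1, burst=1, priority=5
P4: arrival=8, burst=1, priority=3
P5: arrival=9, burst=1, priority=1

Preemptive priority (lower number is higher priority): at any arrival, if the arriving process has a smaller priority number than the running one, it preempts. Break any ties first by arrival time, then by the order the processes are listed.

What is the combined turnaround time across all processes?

Gantt: | P1 0-1 | P2 1-6 | P1 6-8 | P4 8-9 | P5 9-10 | P1 10-21 | P3 21-22 |
Completion: P1=21  P2=6  P3=22  P4=9  P5=10
Turnaround (C−A): P1=21  P2=5  P3=21  P4=1  P5=1
Turnaround = completion − arrival: P1=21, P2=5, P3=21, P4=1, P5=1
Total turnaround = 21 + 5 + 21 + 1 + 1 = 49

49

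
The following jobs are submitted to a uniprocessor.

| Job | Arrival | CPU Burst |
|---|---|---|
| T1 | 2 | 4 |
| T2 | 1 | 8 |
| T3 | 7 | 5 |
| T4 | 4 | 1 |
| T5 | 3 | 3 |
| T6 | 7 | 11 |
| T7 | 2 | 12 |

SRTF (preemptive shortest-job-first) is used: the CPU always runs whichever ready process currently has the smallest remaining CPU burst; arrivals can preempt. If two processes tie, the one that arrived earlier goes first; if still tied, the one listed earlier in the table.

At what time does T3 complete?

Schedule: | idle 0-1 | T2 1-2 | T1 2-4 | T4 4-5 | T1 5-7 | T5 7-10 | T3 10-15 | T2 15-22 | T6 22-33 | T7 33-45 |
Completion: T1=7  T2=22  T3=15  T4=5  T5=10  T6=33  T7=45
Turnaround (C−A): T1=5  T2=21  T3=8  T4=1  T5=7  T6=26  T7=43

15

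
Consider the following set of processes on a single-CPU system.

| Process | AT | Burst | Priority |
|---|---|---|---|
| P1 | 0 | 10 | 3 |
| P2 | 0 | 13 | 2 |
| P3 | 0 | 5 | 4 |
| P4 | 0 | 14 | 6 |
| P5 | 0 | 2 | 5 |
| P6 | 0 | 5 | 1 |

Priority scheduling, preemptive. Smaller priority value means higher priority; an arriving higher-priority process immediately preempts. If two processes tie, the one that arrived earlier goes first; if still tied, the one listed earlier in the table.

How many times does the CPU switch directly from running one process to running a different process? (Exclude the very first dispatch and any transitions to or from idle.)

5

Gantt: | P6 0-5 | P2 5-18 | P1 18-28 | P3 28-33 | P5 33-35 | P4 35-49 |
Completion: P1=28  P2=18  P3=33  P4=49  P5=35  P6=5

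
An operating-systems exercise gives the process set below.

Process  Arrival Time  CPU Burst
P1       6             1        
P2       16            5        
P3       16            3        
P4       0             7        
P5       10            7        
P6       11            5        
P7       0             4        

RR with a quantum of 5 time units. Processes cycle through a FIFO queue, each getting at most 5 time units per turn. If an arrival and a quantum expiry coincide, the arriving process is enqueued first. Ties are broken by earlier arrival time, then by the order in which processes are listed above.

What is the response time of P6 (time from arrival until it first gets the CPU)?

6

Timeline: | P4 0-5 | P7 5-9 | P4 9-11 | P1 11-12 | P5 12-17 | P6 17-22 | P2 22-27 | P3 27-30 | P5 30-32 |
Completion: P1=12  P2=27  P3=30  P4=11  P5=32  P6=22  P7=9
Response(P6) = first start − arrival = 17 − 11 = 6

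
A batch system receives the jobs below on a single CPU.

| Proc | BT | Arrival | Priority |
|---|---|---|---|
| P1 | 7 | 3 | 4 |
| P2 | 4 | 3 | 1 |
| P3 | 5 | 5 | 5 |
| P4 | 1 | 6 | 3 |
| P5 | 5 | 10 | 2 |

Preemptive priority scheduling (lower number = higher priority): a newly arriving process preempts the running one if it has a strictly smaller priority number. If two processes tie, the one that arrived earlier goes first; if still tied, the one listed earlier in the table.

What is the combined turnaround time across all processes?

Schedule: | idle 0-3 | P2 3-7 | P4 7-8 | P1 8-10 | P5 10-15 | P1 15-20 | P3 20-25 |
Completion: P1=20  P2=7  P3=25  P4=8  P5=15
Turnaround = completion − arrival: P1=17, P2=4, P3=20, P4=2, P5=5
Total turnaround = 17 + 4 + 20 + 2 + 5 = 48

48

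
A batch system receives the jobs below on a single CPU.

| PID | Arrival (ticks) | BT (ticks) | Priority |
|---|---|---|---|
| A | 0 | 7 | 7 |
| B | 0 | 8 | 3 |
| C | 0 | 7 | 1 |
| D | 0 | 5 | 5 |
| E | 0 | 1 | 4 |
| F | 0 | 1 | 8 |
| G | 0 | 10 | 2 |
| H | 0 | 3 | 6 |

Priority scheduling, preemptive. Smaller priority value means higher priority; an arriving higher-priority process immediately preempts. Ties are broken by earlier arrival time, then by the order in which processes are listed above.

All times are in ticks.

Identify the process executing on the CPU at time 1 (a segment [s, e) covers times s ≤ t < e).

Gantt: | C 0-7 | G 7-17 | B 17-25 | E 25-26 | D 26-31 | H 31-34 | A 34-41 | F 41-42 |
Completion: A=41  B=25  C=7  D=31  E=26  F=42  G=17  H=34
Turnaround (C−A): A=41  B=25  C=7  D=31  E=26  F=42  G=17  H=34

C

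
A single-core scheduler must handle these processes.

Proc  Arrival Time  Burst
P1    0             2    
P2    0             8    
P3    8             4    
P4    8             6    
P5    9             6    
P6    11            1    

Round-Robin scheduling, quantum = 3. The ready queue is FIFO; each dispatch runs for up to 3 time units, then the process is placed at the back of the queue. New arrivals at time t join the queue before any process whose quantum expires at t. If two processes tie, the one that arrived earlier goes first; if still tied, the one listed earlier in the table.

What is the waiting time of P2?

8

Gantt: | P1 0-2 | P2 2-8 | P3 8-11 | P4 11-14 | P2 14-16 | P5 16-19 | P6 19-20 | P3 20-21 | P4 21-24 | P5 24-27 |
Completion: P1=2  P2=16  P3=21  P4=24  P5=27  P6=20
Turnaround (C−A): P1=2  P2=16  P3=13  P4=16  P5=18  P6=9
Waiting(P2) = turnaround − burst = 16 − 8 = 8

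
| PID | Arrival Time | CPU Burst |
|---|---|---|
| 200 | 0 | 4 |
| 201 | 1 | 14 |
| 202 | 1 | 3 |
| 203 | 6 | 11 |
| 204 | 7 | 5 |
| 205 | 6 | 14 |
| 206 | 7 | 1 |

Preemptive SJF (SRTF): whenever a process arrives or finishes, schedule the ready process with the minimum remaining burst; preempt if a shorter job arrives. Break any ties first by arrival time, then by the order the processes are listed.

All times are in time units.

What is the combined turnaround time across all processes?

118

Schedule: | 200 0-4 | 202 4-7 | 206 7-8 | 204 8-13 | 203 13-24 | 201 24-38 | 205 38-52 |
Completion: 200=4  201=38  202=7  203=24  204=13  205=52  206=8
Turnaround = completion − arrival: 200=4, 201=37, 202=6, 203=18, 204=6, 205=46, 206=1
Total turnaround = 4 + 37 + 6 + 18 + 6 + 46 + 1 = 118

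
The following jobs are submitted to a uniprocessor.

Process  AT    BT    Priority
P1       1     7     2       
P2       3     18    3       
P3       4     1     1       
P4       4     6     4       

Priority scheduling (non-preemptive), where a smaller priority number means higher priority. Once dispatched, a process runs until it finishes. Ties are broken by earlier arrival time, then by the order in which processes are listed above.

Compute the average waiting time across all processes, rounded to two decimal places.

Gantt: | idle 0-1 | P1 1-8 | P3 8-9 | P2 9-27 | P4 27-33 |
Completion: P1=8  P2=27  P3=9  P4=33
Waiting times: P1=0, P2=6, P3=4, P4=23
Average waiting = (0+6+4+23) / 4 = 33/4 = 8.25

8.25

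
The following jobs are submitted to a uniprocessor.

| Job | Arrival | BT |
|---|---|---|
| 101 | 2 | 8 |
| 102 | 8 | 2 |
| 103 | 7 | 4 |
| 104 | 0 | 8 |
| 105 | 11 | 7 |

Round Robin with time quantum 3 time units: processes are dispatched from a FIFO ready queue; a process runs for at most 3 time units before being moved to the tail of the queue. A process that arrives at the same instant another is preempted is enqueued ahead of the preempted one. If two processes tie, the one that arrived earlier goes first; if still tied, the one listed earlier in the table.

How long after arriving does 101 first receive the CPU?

1

Timeline: | 104 0-3 | 101 3-6 | 104 6-9 | 101 9-12 | 103 12-15 | 102 15-17 | 104 17-19 | 105 19-22 | 101 22-24 | 103 24-25 | 105 25-29 |
Completion: 101=24  102=17  103=25  104=19  105=29
Turnaround (C−A): 101=22  102=9  103=18  104=19  105=18
Response(101) = first start − arrival = 3 − 2 = 1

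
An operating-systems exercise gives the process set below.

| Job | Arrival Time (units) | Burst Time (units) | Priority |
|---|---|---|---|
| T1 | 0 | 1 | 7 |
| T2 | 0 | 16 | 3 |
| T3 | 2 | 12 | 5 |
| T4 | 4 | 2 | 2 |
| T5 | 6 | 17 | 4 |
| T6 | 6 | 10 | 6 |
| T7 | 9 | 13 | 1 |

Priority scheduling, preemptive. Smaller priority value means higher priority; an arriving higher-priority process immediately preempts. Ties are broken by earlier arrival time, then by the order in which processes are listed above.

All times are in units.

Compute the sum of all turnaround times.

Gantt: | T2 0-4 | T4 4-6 | T2 6-9 | T7 9-22 | T2 22-31 | T5 31-48 | T3 48-60 | T6 60-70 | T1 70-71 |
Completion: T1=71  T2=31  T3=60  T4=6  T5=48  T6=70  T7=22
Turnaround = completion − arrival: T1=71, T2=31, T3=58, T4=2, T5=42, T6=64, T7=13
Total turnaround = 71 + 31 + 58 + 2 + 42 + 64 + 13 = 281

281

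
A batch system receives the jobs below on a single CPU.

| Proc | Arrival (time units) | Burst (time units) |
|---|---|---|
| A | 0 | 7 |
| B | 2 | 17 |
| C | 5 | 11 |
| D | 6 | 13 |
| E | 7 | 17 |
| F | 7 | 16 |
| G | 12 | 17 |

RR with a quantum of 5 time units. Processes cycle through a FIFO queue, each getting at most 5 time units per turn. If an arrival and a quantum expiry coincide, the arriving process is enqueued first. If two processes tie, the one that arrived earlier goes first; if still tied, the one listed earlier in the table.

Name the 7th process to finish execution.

G

Timeline: | A 0-5 | B 5-10 | C 10-15 | A 15-17 | D 17-22 | E 22-27 | F 27-32 | B 32-37 | G 37-42 | C 42-47 | D 47-52 | E 52-57 | F 57-62 | B 62-67 | G 67-72 | C 72-73 | D 73-76 | E 76-81 | F 81-86 | B 86-88 | G 88-93 | E 93-95 | F 95-96 | G 96-98 |
Completion: A=17  B=88  C=73  D=76  E=95  F=96  G=98
Turnaround (C−A): A=17  B=86  C=68  D=70  E=88  F=89  G=86
Finish order: A → C → D → B → E → F → G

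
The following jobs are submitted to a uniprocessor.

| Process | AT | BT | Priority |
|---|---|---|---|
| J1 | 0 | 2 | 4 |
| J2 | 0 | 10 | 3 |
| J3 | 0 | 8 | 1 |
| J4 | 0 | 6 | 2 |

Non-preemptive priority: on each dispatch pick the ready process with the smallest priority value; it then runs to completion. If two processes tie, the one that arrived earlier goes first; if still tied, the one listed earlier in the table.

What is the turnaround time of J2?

Schedule: | J3 0-8 | J4 8-14 | J2 14-24 | J1 24-26 |
Completion: J1=26  J2=24  J3=8  J4=14
Turnaround (C−A): J1=26  J2=24  J3=8  J4=14
Turnaround(J2) = completion − arrival = 24 − 0 = 24

24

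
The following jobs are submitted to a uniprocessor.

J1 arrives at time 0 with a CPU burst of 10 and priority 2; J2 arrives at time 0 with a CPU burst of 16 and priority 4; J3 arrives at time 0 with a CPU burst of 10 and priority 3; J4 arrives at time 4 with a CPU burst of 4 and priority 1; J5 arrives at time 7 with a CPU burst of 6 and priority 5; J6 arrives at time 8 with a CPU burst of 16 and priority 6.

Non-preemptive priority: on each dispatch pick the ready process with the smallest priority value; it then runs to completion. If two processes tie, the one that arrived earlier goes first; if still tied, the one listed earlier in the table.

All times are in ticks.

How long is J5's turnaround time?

Gantt: | J1 0-10 | J4 10-14 | J3 14-24 | J2 24-40 | J5 40-46 | J6 46-62 |
Completion: J1=10  J2=40  J3=24  J4=14  J5=46  J6=62
Turnaround (C−A): J1=10  J2=40  J3=24  J4=10  J5=39  J6=54
Turnaround(J5) = completion − arrival = 46 − 7 = 39

39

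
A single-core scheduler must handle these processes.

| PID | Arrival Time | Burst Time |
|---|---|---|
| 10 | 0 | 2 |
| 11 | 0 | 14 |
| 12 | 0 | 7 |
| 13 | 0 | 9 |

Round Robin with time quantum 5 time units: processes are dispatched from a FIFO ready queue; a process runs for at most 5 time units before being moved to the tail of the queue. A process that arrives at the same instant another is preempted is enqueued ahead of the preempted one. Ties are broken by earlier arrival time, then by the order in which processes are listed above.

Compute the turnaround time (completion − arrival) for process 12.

Gantt: | 10 0-2 | 11 2-7 | 12 7-12 | 13 12-17 | 11 17-22 | 12 22-24 | 13 24-28 | 11 28-32 |
Completion: 10=2  11=32  12=24  13=28
Turnaround(12) = completion − arrival = 24 − 0 = 24

24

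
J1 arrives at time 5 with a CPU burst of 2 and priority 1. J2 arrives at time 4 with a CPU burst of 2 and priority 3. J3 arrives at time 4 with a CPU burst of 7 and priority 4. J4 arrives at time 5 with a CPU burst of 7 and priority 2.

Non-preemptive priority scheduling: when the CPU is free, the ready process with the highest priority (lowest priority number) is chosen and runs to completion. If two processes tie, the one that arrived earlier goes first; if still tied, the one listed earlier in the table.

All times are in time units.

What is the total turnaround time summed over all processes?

33

Gantt: | idle 0-4 | J2 4-6 | J1 6-8 | J4 8-15 | J3 15-22 |
Completion: J1=8  J2=6  J3=22  J4=15
Turnaround = completion − arrival: J1=3, J2=2, J3=18, J4=10
Total turnaround = 3 + 2 + 18 + 10 = 33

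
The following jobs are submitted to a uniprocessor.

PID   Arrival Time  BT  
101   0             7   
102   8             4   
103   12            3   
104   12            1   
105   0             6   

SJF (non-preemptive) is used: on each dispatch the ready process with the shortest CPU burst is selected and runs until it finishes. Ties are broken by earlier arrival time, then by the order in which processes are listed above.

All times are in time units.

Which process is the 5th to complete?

102

Timeline: | 105 0-6 | 101 6-13 | 104 13-14 | 103 14-17 | 102 17-21 |
Completion: 101=13  102=21  103=17  104=14  105=6
Finish order: 105 → 101 → 104 → 103 → 102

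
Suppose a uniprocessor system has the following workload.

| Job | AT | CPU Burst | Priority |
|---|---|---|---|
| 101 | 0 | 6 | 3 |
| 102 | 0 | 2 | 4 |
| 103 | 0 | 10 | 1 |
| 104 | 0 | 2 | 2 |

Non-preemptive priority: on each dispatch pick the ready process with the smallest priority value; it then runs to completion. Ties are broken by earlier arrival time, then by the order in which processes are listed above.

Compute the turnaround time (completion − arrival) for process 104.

Schedule: | 103 0-10 | 104 10-12 | 101 12-18 | 102 18-20 |
Completion: 101=18  102=20  103=10  104=12
Turnaround (C−A): 101=18  102=20  103=10  104=12
Turnaround(104) = completion − arrival = 12 − 0 = 12

12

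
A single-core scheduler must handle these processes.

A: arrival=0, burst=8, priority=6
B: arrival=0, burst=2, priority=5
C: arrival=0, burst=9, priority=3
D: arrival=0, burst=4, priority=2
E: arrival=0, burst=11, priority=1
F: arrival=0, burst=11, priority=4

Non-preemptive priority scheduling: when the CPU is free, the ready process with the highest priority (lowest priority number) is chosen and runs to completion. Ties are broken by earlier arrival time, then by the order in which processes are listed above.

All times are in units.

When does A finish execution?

45

Schedule: | E 0-11 | D 11-15 | C 15-24 | F 24-35 | B 35-37 | A 37-45 |
Completion: A=45  B=37  C=24  D=15  E=11  F=35
Turnaround (C−A): A=45  B=37  C=24  D=15  E=11  F=35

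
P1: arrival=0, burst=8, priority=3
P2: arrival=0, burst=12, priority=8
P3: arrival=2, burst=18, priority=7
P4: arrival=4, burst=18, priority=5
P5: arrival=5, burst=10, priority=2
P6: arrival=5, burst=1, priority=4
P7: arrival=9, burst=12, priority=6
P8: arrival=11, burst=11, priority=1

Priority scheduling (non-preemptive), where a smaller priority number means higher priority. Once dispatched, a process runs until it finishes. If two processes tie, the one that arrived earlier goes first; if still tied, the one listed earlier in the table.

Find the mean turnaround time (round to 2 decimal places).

40.63

Schedule: | P1 0-8 | P5 8-18 | P8 18-29 | P6 29-30 | P4 30-48 | P7 48-60 | P3 60-78 | P2 78-90 |
Completion: P1=8  P2=90  P3=78  P4=48  P5=18  P6=30  P7=60  P8=29
Turnaround (C−A): P1=8  P2=90  P3=76  P4=44  P5=13  P6=25  P7=51  P8=18
Turnaround times: P1=8, P2=90, P3=76, P4=44, P5=13, P6=25, P7=51, P8=18
Average turnaround = (8+90+76+44+13+25+51+18) / 8 = 325/8 = 40.63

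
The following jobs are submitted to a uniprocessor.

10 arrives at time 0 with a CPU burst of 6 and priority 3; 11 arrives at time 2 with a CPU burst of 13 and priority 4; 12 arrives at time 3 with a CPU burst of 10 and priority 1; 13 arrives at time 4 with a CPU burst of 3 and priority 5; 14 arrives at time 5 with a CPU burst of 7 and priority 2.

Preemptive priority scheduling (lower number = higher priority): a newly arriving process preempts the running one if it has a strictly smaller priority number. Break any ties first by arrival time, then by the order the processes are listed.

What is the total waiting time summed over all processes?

78

Schedule: | 10 0-3 | 12 3-13 | 14 13-20 | 10 20-23 | 11 23-36 | 13 36-39 |
Completion: 10=23  11=36  12=13  13=39  14=20
Turnaround (C−A): 10=23  11=34  12=10  13=35  14=15
Waiting = turnaround − burst: 10=17, 11=21, 12=0, 13=32, 14=8
Total waiting = 17 + 21 + 0 + 32 + 8 = 78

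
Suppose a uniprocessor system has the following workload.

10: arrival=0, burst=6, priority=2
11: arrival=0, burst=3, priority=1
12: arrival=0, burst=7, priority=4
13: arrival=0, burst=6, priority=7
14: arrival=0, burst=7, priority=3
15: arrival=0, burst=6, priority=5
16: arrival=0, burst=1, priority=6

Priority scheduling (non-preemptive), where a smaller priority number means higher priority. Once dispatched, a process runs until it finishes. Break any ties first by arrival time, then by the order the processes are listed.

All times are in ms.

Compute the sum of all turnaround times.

146

Schedule: | 11 0-3 | 10 3-9 | 14 9-16 | 12 16-23 | 15 23-29 | 16 29-30 | 13 30-36 |
Completion: 10=9  11=3  12=23  13=36  14=16  15=29  16=30
Turnaround (C−A): 10=9  11=3  12=23  13=36  14=16  15=29  16=30
Turnaround = completion − arrival: 10=9, 11=3, 12=23, 13=36, 14=16, 15=29, 16=30
Total turnaround = 9 + 3 + 23 + 36 + 16 + 29 + 30 = 146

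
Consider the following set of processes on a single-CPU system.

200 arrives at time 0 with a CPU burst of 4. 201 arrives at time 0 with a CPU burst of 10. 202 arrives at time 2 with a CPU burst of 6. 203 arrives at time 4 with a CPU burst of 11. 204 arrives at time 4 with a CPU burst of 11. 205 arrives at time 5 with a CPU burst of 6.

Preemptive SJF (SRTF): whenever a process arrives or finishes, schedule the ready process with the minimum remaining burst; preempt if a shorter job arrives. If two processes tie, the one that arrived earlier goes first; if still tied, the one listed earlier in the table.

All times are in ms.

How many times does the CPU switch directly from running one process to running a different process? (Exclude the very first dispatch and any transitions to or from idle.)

Schedule: | 200 0-4 | 202 4-10 | 205 10-16 | 201 16-26 | 203 26-37 | 204 37-48 |
Completion: 200=4  201=26  202=10  203=37  204=48  205=16

5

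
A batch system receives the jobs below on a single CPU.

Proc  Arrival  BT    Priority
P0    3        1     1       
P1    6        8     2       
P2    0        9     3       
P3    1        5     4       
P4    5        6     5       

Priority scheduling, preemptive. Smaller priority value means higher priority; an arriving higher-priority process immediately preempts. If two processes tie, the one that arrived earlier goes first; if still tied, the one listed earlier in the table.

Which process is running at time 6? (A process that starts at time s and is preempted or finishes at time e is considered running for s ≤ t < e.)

Timeline: | P2 0-3 | P0 3-4 | P2 4-6 | P1 6-14 | P2 14-18 | P3 18-23 | P4 23-29 |
Completion: P0=4  P1=14  P2=18  P3=23  P4=29
Turnaround (C−A): P0=1  P1=8  P2=18  P3=22  P4=24

P1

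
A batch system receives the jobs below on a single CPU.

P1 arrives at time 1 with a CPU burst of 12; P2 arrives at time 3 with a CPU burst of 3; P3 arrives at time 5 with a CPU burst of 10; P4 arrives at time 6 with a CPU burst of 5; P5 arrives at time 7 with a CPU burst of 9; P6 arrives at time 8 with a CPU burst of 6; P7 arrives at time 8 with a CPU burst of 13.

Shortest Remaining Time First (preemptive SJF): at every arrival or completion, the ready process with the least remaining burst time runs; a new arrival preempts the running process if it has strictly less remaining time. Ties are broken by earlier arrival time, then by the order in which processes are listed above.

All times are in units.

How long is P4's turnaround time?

Timeline: | idle 0-1 | P1 1-3 | P2 3-6 | P4 6-11 | P6 11-17 | P5 17-26 | P1 26-36 | P3 36-46 | P7 46-59 |
Completion: P1=36  P2=6  P3=46  P4=11  P5=26  P6=17  P7=59
Turnaround(P4) = completion − arrival = 11 − 6 = 5

5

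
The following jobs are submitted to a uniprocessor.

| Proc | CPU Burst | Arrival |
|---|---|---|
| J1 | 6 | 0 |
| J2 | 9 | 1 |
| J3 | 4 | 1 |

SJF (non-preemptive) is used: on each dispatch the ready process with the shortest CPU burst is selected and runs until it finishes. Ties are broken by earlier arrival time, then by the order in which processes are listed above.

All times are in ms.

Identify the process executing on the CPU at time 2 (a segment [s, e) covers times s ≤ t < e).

J1

Gantt: | J1 0-6 | J3 6-10 | J2 10-19 |
Completion: J1=6  J2=19  J3=10
Turnaround (C−A): J1=6  J2=18  J3=9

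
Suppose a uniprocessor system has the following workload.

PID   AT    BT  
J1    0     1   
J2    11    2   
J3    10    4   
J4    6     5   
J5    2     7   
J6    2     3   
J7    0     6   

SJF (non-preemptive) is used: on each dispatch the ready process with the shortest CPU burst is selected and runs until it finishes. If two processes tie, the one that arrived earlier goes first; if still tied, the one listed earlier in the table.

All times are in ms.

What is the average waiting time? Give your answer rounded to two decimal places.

5.43

Schedule: | J1 0-1 | J7 1-7 | J6 7-10 | J3 10-14 | J2 14-16 | J4 16-21 | J5 21-28 |
Completion: J1=1  J2=16  J3=14  J4=21  J5=28  J6=10  J7=7
Turnaround (C−A): J1=1  J2=5  J3=4  J4=15  J5=26  J6=8  J7=7
Waiting times: J1=0, J2=3, J3=0, J4=10, J5=19, J6=5, J7=1
Average waiting = (0+3+0+10+19+5+1) / 7 = 38/7 = 5.43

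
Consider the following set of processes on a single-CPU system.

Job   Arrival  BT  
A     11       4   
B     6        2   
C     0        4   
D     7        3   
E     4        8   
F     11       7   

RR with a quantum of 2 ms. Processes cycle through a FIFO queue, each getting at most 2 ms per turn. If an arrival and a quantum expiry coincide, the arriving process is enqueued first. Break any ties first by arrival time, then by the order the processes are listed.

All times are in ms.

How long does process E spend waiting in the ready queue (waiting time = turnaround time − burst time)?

9

Gantt: | C 0-4 | E 4-6 | B 6-8 | E 8-10 | D 10-12 | E 12-14 | A 14-16 | F 16-18 | D 18-19 | E 19-21 | A 21-23 | F 23-28 |
Completion: A=23  B=8  C=4  D=19  E=21  F=28
Turnaround (C−A): A=12  B=2  C=4  D=12  E=17  F=17
Waiting(E) = turnaround − burst = 17 − 8 = 9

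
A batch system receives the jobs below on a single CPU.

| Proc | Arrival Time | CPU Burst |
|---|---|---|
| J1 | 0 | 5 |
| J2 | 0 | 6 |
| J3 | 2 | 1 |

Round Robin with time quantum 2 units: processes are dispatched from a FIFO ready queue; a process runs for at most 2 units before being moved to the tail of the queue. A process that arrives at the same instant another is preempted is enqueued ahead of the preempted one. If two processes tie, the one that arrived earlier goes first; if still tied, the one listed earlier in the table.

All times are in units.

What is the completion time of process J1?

10

Timeline: | J1 0-2 | J2 2-4 | J3 4-5 | J1 5-7 | J2 7-9 | J1 9-10 | J2 10-12 |
Completion: J1=10  J2=12  J3=5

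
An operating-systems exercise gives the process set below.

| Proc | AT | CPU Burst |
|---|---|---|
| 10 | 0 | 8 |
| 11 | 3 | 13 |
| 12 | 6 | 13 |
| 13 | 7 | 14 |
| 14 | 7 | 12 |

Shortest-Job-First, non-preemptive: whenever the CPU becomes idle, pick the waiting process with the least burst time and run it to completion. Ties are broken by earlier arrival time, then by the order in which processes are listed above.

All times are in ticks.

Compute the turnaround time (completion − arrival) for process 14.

13

Timeline: | 10 0-8 | 14 8-20 | 11 20-33 | 12 33-46 | 13 46-60 |
Completion: 10=8  11=33  12=46  13=60  14=20
Turnaround(14) = completion − arrival = 20 − 7 = 13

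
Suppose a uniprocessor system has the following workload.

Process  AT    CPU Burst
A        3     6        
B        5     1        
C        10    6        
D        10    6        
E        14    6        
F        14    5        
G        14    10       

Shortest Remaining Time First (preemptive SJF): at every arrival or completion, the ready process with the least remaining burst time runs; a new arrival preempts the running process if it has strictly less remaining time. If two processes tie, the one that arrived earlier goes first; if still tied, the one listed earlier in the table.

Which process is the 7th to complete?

Schedule: | idle 0-3 | A 3-5 | B 5-6 | A 6-10 | C 10-16 | F 16-21 | D 21-27 | E 27-33 | G 33-43 |
Completion: A=10  B=6  C=16  D=27  E=33  F=21  G=43
Finish order: B → A → C → F → D → E → G

G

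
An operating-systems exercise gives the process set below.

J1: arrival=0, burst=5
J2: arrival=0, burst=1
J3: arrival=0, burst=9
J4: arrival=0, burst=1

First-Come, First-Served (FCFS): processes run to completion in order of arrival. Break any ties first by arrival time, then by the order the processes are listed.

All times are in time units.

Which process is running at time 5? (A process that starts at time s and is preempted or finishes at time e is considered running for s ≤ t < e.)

Schedule: | J1 0-5 | J2 5-6 | J3 6-15 | J4 15-16 |
Completion: J1=5  J2=6  J3=15  J4=16

J2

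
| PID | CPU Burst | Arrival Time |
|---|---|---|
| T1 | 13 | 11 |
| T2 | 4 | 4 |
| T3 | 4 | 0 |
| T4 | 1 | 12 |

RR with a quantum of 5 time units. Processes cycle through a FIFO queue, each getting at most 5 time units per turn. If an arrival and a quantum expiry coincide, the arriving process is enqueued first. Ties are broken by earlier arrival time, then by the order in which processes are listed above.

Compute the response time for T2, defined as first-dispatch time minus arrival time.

Timeline: | T3 0-4 | T2 4-8 | idle 8-11 | T1 11-16 | T4 16-17 | T1 17-25 |
Completion: T1=25  T2=8  T3=4  T4=17
Turnaround (C−A): T1=14  T2=4  T3=4  T4=5
Response(T2) = first start − arrival = 4 − 4 = 0

0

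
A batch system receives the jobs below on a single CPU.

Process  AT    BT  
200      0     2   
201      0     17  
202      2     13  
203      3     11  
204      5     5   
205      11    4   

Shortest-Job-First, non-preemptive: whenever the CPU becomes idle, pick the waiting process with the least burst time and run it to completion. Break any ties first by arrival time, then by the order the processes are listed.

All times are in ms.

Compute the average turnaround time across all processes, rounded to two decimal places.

21.00

Timeline: | 200 0-2 | 202 2-15 | 205 15-19 | 204 19-24 | 203 24-35 | 201 35-52 |
Completion: 200=2  201=52  202=15  203=35  204=24  205=19
Turnaround (C−A): 200=2  201=52  202=13  203=32  204=19  205=8
Turnaround times: 200=2, 201=52, 202=13, 203=32, 204=19, 205=8
Average turnaround = (2+52+13+32+19+8) / 6 = 126/6 = 21.00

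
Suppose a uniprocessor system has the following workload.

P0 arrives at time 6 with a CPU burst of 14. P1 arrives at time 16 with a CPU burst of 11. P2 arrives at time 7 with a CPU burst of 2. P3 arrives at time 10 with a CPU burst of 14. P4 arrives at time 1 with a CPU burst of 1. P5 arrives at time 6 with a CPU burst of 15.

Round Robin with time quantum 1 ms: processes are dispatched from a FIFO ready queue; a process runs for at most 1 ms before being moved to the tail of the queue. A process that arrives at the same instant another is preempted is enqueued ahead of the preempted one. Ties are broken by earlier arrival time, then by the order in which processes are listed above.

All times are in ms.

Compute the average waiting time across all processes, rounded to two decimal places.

25.00

Schedule: | idle 0-1 | P4 1-2 | idle 2-6 | P0 6-7 | P5 7-8 | P2 8-9 | P0 9-10 | P5 10-11 | P2 11-12 | P3 12-13 | P0 13-14 | P5 14-15 | P3 15-16 | P0 16-17 | P5 17-18 | P1 18-19 | P3 19-20 | P0 20-21 | P5 21-22 | P1 22-23 | P3 23-24 | P0 24-25 | P5 25-26 | P1 26-27 | P3 27-28 | P0 28-29 | P5 29-30 | P1 30-31 | P3 31-32 | P0 32-33 | P5 33-34 | P1 34-35 | P3 35-36 | P0 36-37 | P5 37-38 | P1 38-39 | P3 39-40 | P0 40-41 | P5 41-42 | P1 42-43 | P3 43-44 | P0 44-45 | P5 45-46 | P1 46-47 | P3 47-48 | P0 48-49 | P5 49-50 | P1 50-51 | P3 51-52 | P0 52-53 | P5 53-54 | P1 54-55 | P3 55-56 | P0 56-57 | P5 57-58 | P1 58-59 | P3 59-60 | P5 60-61 | P3 61-62 |
Completion: P0=57  P1=59  P2=12  P3=62  P4=2  P5=61
Turnaround (C−A): P0=51  P1=43  P2=5  P3=52  P4=1  P5=55
Waiting times: P0=37, P1=32, P2=3, P3=38, P4=0, P5=40
Average waiting = (37+32+3+38+0+40) / 6 = 150/6 = 25.00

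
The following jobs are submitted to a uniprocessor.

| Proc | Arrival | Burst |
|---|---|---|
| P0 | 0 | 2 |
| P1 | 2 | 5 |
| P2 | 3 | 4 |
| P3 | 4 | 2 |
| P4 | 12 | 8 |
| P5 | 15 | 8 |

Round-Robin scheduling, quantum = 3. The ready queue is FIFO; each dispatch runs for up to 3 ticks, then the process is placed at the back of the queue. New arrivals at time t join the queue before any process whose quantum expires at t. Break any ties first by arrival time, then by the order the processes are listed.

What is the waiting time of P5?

Gantt: | P0 0-2 | P1 2-5 | P2 5-8 | P3 8-10 | P1 10-12 | P2 12-13 | P4 13-16 | P5 16-19 | P4 19-22 | P5 22-25 | P4 25-27 | P5 27-29 |
Completion: P0=2  P1=12  P2=13  P3=10  P4=27  P5=29
Turnaround (C−A): P0=2  P1=10  P2=10  P3=6  P4=15  P5=14
Waiting(P5) = turnaround − burst = 14 − 8 = 6

6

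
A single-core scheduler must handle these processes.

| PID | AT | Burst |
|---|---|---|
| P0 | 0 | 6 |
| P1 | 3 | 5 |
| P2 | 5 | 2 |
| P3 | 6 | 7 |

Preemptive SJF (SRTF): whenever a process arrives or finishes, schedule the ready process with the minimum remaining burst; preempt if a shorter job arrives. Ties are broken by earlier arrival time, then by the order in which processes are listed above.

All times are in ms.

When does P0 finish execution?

6

Gantt: | P0 0-6 | P2 6-8 | P1 8-13 | P3 13-20 |
Completion: P0=6  P1=13  P2=8  P3=20
Turnaround (C−A): P0=6  P1=10  P2=3  P3=14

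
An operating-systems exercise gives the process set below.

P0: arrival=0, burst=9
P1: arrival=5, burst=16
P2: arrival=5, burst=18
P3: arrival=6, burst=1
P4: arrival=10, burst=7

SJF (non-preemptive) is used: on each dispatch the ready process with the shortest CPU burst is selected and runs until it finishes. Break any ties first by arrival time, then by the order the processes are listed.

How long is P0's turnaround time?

Schedule: | P0 0-9 | P3 9-10 | P4 10-17 | P1 17-33 | P2 33-51 |
Completion: P0=9  P1=33  P2=51  P3=10  P4=17
Turnaround(P0) = completion − arrival = 9 − 0 = 9

9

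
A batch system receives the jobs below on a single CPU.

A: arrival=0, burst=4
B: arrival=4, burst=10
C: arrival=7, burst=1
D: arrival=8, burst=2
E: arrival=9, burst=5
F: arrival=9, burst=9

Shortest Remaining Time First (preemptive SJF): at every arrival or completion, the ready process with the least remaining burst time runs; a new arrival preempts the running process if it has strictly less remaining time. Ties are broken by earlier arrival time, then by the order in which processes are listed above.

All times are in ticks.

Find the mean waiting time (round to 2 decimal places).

Schedule: | A 0-4 | B 4-7 | C 7-8 | D 8-10 | E 10-15 | B 15-22 | F 22-31 |
Completion: A=4  B=22  C=8  D=10  E=15  F=31
Waiting times: A=0, B=8, C=0, D=0, E=1, F=13
Average waiting = (0+8+0+0+1+13) / 6 = 22/6 = 3.67

3.67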